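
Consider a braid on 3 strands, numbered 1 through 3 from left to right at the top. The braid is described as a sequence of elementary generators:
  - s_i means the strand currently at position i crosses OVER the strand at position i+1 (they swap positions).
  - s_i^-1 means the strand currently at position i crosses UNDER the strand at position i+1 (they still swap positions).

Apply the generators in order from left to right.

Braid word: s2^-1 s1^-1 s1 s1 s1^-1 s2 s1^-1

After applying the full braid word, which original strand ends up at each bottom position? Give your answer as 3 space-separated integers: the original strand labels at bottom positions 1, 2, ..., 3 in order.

Gen 1 (s2^-1): strand 2 crosses under strand 3. Perm now: [1 3 2]
Gen 2 (s1^-1): strand 1 crosses under strand 3. Perm now: [3 1 2]
Gen 3 (s1): strand 3 crosses over strand 1. Perm now: [1 3 2]
Gen 4 (s1): strand 1 crosses over strand 3. Perm now: [3 1 2]
Gen 5 (s1^-1): strand 3 crosses under strand 1. Perm now: [1 3 2]
Gen 6 (s2): strand 3 crosses over strand 2. Perm now: [1 2 3]
Gen 7 (s1^-1): strand 1 crosses under strand 2. Perm now: [2 1 3]

Answer: 2 1 3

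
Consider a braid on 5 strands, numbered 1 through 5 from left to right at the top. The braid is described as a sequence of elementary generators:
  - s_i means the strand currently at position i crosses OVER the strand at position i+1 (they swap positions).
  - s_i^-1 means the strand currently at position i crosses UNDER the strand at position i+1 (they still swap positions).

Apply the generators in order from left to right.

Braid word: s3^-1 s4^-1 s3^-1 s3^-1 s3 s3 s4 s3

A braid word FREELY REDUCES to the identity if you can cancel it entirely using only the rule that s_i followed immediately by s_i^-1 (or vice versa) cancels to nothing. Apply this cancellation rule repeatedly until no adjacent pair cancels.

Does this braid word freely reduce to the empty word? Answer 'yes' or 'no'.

Answer: yes

Derivation:
Gen 1 (s3^-1): push. Stack: [s3^-1]
Gen 2 (s4^-1): push. Stack: [s3^-1 s4^-1]
Gen 3 (s3^-1): push. Stack: [s3^-1 s4^-1 s3^-1]
Gen 4 (s3^-1): push. Stack: [s3^-1 s4^-1 s3^-1 s3^-1]
Gen 5 (s3): cancels prior s3^-1. Stack: [s3^-1 s4^-1 s3^-1]
Gen 6 (s3): cancels prior s3^-1. Stack: [s3^-1 s4^-1]
Gen 7 (s4): cancels prior s4^-1. Stack: [s3^-1]
Gen 8 (s3): cancels prior s3^-1. Stack: []
Reduced word: (empty)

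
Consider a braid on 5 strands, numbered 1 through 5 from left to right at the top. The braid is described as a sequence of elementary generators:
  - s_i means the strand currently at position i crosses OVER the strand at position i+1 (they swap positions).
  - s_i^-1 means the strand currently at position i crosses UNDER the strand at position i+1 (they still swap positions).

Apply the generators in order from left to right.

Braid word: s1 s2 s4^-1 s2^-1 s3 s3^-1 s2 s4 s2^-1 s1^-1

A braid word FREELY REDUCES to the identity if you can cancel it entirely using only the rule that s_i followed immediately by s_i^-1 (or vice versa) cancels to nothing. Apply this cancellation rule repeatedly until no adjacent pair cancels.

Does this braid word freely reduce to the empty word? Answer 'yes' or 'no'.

Gen 1 (s1): push. Stack: [s1]
Gen 2 (s2): push. Stack: [s1 s2]
Gen 3 (s4^-1): push. Stack: [s1 s2 s4^-1]
Gen 4 (s2^-1): push. Stack: [s1 s2 s4^-1 s2^-1]
Gen 5 (s3): push. Stack: [s1 s2 s4^-1 s2^-1 s3]
Gen 6 (s3^-1): cancels prior s3. Stack: [s1 s2 s4^-1 s2^-1]
Gen 7 (s2): cancels prior s2^-1. Stack: [s1 s2 s4^-1]
Gen 8 (s4): cancels prior s4^-1. Stack: [s1 s2]
Gen 9 (s2^-1): cancels prior s2. Stack: [s1]
Gen 10 (s1^-1): cancels prior s1. Stack: []
Reduced word: (empty)

Answer: yes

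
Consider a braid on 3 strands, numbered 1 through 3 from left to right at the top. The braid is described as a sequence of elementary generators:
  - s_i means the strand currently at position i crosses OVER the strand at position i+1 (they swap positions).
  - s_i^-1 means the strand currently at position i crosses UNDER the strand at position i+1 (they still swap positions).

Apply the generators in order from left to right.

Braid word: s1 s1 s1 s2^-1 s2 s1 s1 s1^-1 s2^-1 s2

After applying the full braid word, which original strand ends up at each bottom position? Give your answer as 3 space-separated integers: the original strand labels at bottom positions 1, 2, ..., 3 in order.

Answer: 1 2 3

Derivation:
Gen 1 (s1): strand 1 crosses over strand 2. Perm now: [2 1 3]
Gen 2 (s1): strand 2 crosses over strand 1. Perm now: [1 2 3]
Gen 3 (s1): strand 1 crosses over strand 2. Perm now: [2 1 3]
Gen 4 (s2^-1): strand 1 crosses under strand 3. Perm now: [2 3 1]
Gen 5 (s2): strand 3 crosses over strand 1. Perm now: [2 1 3]
Gen 6 (s1): strand 2 crosses over strand 1. Perm now: [1 2 3]
Gen 7 (s1): strand 1 crosses over strand 2. Perm now: [2 1 3]
Gen 8 (s1^-1): strand 2 crosses under strand 1. Perm now: [1 2 3]
Gen 9 (s2^-1): strand 2 crosses under strand 3. Perm now: [1 3 2]
Gen 10 (s2): strand 3 crosses over strand 2. Perm now: [1 2 3]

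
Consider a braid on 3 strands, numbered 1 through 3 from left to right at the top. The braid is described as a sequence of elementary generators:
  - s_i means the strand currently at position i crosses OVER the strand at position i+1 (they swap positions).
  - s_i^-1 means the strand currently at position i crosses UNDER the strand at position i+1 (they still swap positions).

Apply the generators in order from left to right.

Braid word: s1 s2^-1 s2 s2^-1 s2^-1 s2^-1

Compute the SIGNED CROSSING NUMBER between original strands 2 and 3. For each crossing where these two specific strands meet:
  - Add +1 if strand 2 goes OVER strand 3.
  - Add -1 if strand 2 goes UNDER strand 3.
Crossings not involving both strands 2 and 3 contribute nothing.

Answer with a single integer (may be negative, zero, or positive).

Gen 1: crossing 1x2. Both 2&3? no. Sum: 0
Gen 2: crossing 1x3. Both 2&3? no. Sum: 0
Gen 3: crossing 3x1. Both 2&3? no. Sum: 0
Gen 4: crossing 1x3. Both 2&3? no. Sum: 0
Gen 5: crossing 3x1. Both 2&3? no. Sum: 0
Gen 6: crossing 1x3. Both 2&3? no. Sum: 0

Answer: 0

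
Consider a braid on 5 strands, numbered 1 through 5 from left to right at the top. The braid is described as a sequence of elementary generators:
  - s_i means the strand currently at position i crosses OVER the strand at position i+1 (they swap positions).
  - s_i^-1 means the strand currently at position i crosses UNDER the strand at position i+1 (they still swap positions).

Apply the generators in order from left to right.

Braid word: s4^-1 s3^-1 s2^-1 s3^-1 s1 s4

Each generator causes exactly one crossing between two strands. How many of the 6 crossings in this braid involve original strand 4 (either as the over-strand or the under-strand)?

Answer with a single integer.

Answer: 2

Derivation:
Gen 1: crossing 4x5. Involves strand 4? yes. Count so far: 1
Gen 2: crossing 3x5. Involves strand 4? no. Count so far: 1
Gen 3: crossing 2x5. Involves strand 4? no. Count so far: 1
Gen 4: crossing 2x3. Involves strand 4? no. Count so far: 1
Gen 5: crossing 1x5. Involves strand 4? no. Count so far: 1
Gen 6: crossing 2x4. Involves strand 4? yes. Count so far: 2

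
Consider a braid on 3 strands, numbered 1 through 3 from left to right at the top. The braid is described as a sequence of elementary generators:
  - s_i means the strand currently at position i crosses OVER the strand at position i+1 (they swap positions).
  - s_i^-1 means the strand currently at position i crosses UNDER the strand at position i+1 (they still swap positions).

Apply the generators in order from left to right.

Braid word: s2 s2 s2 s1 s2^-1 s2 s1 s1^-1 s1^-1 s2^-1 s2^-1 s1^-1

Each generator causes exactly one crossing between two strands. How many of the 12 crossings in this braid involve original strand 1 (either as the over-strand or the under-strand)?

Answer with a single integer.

Gen 1: crossing 2x3. Involves strand 1? no. Count so far: 0
Gen 2: crossing 3x2. Involves strand 1? no. Count so far: 0
Gen 3: crossing 2x3. Involves strand 1? no. Count so far: 0
Gen 4: crossing 1x3. Involves strand 1? yes. Count so far: 1
Gen 5: crossing 1x2. Involves strand 1? yes. Count so far: 2
Gen 6: crossing 2x1. Involves strand 1? yes. Count so far: 3
Gen 7: crossing 3x1. Involves strand 1? yes. Count so far: 4
Gen 8: crossing 1x3. Involves strand 1? yes. Count so far: 5
Gen 9: crossing 3x1. Involves strand 1? yes. Count so far: 6
Gen 10: crossing 3x2. Involves strand 1? no. Count so far: 6
Gen 11: crossing 2x3. Involves strand 1? no. Count so far: 6
Gen 12: crossing 1x3. Involves strand 1? yes. Count so far: 7

Answer: 7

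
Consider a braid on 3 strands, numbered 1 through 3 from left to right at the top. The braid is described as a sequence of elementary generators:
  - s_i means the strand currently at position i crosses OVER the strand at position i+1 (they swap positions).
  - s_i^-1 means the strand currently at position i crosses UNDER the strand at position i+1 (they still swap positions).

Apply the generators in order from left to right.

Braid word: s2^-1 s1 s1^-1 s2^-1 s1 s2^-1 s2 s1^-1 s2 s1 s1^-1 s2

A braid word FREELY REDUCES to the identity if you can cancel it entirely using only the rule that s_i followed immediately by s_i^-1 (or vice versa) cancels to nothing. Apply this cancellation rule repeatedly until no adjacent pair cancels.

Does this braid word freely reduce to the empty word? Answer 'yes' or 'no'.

Gen 1 (s2^-1): push. Stack: [s2^-1]
Gen 2 (s1): push. Stack: [s2^-1 s1]
Gen 3 (s1^-1): cancels prior s1. Stack: [s2^-1]
Gen 4 (s2^-1): push. Stack: [s2^-1 s2^-1]
Gen 5 (s1): push. Stack: [s2^-1 s2^-1 s1]
Gen 6 (s2^-1): push. Stack: [s2^-1 s2^-1 s1 s2^-1]
Gen 7 (s2): cancels prior s2^-1. Stack: [s2^-1 s2^-1 s1]
Gen 8 (s1^-1): cancels prior s1. Stack: [s2^-1 s2^-1]
Gen 9 (s2): cancels prior s2^-1. Stack: [s2^-1]
Gen 10 (s1): push. Stack: [s2^-1 s1]
Gen 11 (s1^-1): cancels prior s1. Stack: [s2^-1]
Gen 12 (s2): cancels prior s2^-1. Stack: []
Reduced word: (empty)

Answer: yes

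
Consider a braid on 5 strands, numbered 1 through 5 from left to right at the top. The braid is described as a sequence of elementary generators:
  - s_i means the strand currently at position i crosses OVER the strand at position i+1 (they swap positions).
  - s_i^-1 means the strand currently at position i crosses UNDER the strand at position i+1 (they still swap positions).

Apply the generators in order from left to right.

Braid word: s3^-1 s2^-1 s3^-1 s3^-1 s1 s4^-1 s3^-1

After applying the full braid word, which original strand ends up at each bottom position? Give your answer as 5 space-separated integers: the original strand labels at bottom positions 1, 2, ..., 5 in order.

Answer: 4 1 5 2 3

Derivation:
Gen 1 (s3^-1): strand 3 crosses under strand 4. Perm now: [1 2 4 3 5]
Gen 2 (s2^-1): strand 2 crosses under strand 4. Perm now: [1 4 2 3 5]
Gen 3 (s3^-1): strand 2 crosses under strand 3. Perm now: [1 4 3 2 5]
Gen 4 (s3^-1): strand 3 crosses under strand 2. Perm now: [1 4 2 3 5]
Gen 5 (s1): strand 1 crosses over strand 4. Perm now: [4 1 2 3 5]
Gen 6 (s4^-1): strand 3 crosses under strand 5. Perm now: [4 1 2 5 3]
Gen 7 (s3^-1): strand 2 crosses under strand 5. Perm now: [4 1 5 2 3]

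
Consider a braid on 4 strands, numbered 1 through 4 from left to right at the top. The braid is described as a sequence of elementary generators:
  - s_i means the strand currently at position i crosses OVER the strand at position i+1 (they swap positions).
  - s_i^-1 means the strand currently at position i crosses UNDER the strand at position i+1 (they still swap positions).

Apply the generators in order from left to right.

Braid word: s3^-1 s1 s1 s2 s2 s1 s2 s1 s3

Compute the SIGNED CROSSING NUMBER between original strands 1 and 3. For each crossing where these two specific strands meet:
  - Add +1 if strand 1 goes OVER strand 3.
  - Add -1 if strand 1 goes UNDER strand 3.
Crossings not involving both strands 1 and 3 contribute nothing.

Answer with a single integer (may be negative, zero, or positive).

Gen 1: crossing 3x4. Both 1&3? no. Sum: 0
Gen 2: crossing 1x2. Both 1&3? no. Sum: 0
Gen 3: crossing 2x1. Both 1&3? no. Sum: 0
Gen 4: crossing 2x4. Both 1&3? no. Sum: 0
Gen 5: crossing 4x2. Both 1&3? no. Sum: 0
Gen 6: crossing 1x2. Both 1&3? no. Sum: 0
Gen 7: crossing 1x4. Both 1&3? no. Sum: 0
Gen 8: crossing 2x4. Both 1&3? no. Sum: 0
Gen 9: 1 over 3. Both 1&3? yes. Contrib: +1. Sum: 1

Answer: 1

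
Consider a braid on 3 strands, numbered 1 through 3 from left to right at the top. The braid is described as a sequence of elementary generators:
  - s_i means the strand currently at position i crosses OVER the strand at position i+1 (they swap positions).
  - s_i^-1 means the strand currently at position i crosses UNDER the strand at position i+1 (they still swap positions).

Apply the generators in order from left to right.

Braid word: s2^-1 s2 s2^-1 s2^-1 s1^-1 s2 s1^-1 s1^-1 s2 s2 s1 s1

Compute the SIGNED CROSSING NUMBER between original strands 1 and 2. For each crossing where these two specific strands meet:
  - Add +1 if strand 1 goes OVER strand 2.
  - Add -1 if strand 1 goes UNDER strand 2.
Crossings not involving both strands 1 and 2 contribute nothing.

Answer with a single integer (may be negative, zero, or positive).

Gen 1: crossing 2x3. Both 1&2? no. Sum: 0
Gen 2: crossing 3x2. Both 1&2? no. Sum: 0
Gen 3: crossing 2x3. Both 1&2? no. Sum: 0
Gen 4: crossing 3x2. Both 1&2? no. Sum: 0
Gen 5: 1 under 2. Both 1&2? yes. Contrib: -1. Sum: -1
Gen 6: crossing 1x3. Both 1&2? no. Sum: -1
Gen 7: crossing 2x3. Both 1&2? no. Sum: -1
Gen 8: crossing 3x2. Both 1&2? no. Sum: -1
Gen 9: crossing 3x1. Both 1&2? no. Sum: -1
Gen 10: crossing 1x3. Both 1&2? no. Sum: -1
Gen 11: crossing 2x3. Both 1&2? no. Sum: -1
Gen 12: crossing 3x2. Both 1&2? no. Sum: -1

Answer: -1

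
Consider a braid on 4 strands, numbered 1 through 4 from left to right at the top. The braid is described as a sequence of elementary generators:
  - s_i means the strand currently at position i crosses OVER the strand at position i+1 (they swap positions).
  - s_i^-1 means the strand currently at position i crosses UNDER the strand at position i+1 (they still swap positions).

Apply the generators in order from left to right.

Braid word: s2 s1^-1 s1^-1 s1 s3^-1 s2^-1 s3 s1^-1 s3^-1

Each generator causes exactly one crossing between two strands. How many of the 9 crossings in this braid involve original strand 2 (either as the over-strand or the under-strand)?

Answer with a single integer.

Answer: 4

Derivation:
Gen 1: crossing 2x3. Involves strand 2? yes. Count so far: 1
Gen 2: crossing 1x3. Involves strand 2? no. Count so far: 1
Gen 3: crossing 3x1. Involves strand 2? no. Count so far: 1
Gen 4: crossing 1x3. Involves strand 2? no. Count so far: 1
Gen 5: crossing 2x4. Involves strand 2? yes. Count so far: 2
Gen 6: crossing 1x4. Involves strand 2? no. Count so far: 2
Gen 7: crossing 1x2. Involves strand 2? yes. Count so far: 3
Gen 8: crossing 3x4. Involves strand 2? no. Count so far: 3
Gen 9: crossing 2x1. Involves strand 2? yes. Count so far: 4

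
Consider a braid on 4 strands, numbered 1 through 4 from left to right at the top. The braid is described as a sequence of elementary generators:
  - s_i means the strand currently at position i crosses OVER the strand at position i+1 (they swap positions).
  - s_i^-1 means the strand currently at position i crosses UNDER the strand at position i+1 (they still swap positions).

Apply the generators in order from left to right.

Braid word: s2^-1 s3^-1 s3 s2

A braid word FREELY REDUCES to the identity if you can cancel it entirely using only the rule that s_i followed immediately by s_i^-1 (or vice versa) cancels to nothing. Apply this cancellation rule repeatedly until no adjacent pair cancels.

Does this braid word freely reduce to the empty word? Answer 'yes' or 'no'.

Gen 1 (s2^-1): push. Stack: [s2^-1]
Gen 2 (s3^-1): push. Stack: [s2^-1 s3^-1]
Gen 3 (s3): cancels prior s3^-1. Stack: [s2^-1]
Gen 4 (s2): cancels prior s2^-1. Stack: []
Reduced word: (empty)

Answer: yes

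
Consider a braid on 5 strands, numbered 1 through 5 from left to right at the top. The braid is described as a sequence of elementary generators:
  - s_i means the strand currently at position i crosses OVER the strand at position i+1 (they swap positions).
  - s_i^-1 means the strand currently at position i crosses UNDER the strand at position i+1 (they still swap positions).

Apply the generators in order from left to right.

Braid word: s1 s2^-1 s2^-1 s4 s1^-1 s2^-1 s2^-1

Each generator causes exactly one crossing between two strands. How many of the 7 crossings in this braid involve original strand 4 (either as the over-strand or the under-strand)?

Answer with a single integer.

Answer: 1

Derivation:
Gen 1: crossing 1x2. Involves strand 4? no. Count so far: 0
Gen 2: crossing 1x3. Involves strand 4? no. Count so far: 0
Gen 3: crossing 3x1. Involves strand 4? no. Count so far: 0
Gen 4: crossing 4x5. Involves strand 4? yes. Count so far: 1
Gen 5: crossing 2x1. Involves strand 4? no. Count so far: 1
Gen 6: crossing 2x3. Involves strand 4? no. Count so far: 1
Gen 7: crossing 3x2. Involves strand 4? no. Count so far: 1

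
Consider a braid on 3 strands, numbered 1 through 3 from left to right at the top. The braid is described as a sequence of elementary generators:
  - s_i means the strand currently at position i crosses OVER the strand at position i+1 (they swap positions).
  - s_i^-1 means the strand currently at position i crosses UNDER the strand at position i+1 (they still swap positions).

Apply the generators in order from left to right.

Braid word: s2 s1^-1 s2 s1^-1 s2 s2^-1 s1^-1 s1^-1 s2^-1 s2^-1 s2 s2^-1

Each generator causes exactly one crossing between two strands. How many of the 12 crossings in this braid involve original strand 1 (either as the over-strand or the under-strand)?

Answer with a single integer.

Gen 1: crossing 2x3. Involves strand 1? no. Count so far: 0
Gen 2: crossing 1x3. Involves strand 1? yes. Count so far: 1
Gen 3: crossing 1x2. Involves strand 1? yes. Count so far: 2
Gen 4: crossing 3x2. Involves strand 1? no. Count so far: 2
Gen 5: crossing 3x1. Involves strand 1? yes. Count so far: 3
Gen 6: crossing 1x3. Involves strand 1? yes. Count so far: 4
Gen 7: crossing 2x3. Involves strand 1? no. Count so far: 4
Gen 8: crossing 3x2. Involves strand 1? no. Count so far: 4
Gen 9: crossing 3x1. Involves strand 1? yes. Count so far: 5
Gen 10: crossing 1x3. Involves strand 1? yes. Count so far: 6
Gen 11: crossing 3x1. Involves strand 1? yes. Count so far: 7
Gen 12: crossing 1x3. Involves strand 1? yes. Count so far: 8

Answer: 8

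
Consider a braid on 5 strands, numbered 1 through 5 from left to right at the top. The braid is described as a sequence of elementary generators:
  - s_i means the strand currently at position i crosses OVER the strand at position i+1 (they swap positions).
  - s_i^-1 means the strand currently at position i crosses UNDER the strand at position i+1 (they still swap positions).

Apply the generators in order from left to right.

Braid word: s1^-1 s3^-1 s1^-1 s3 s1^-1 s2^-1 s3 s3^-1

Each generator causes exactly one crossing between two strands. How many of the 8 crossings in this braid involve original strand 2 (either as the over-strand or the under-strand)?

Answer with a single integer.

Gen 1: crossing 1x2. Involves strand 2? yes. Count so far: 1
Gen 2: crossing 3x4. Involves strand 2? no. Count so far: 1
Gen 3: crossing 2x1. Involves strand 2? yes. Count so far: 2
Gen 4: crossing 4x3. Involves strand 2? no. Count so far: 2
Gen 5: crossing 1x2. Involves strand 2? yes. Count so far: 3
Gen 6: crossing 1x3. Involves strand 2? no. Count so far: 3
Gen 7: crossing 1x4. Involves strand 2? no. Count so far: 3
Gen 8: crossing 4x1. Involves strand 2? no. Count so far: 3

Answer: 3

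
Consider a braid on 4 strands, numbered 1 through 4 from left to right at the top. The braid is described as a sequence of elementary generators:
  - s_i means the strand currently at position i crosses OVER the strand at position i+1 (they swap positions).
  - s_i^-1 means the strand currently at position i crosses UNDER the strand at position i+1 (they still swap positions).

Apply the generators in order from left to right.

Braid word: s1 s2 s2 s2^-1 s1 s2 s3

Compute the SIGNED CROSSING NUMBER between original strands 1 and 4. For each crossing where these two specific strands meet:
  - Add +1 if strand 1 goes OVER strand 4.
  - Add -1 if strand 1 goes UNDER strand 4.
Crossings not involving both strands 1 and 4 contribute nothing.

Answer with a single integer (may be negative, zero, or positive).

Answer: 0

Derivation:
Gen 1: crossing 1x2. Both 1&4? no. Sum: 0
Gen 2: crossing 1x3. Both 1&4? no. Sum: 0
Gen 3: crossing 3x1. Both 1&4? no. Sum: 0
Gen 4: crossing 1x3. Both 1&4? no. Sum: 0
Gen 5: crossing 2x3. Both 1&4? no. Sum: 0
Gen 6: crossing 2x1. Both 1&4? no. Sum: 0
Gen 7: crossing 2x4. Both 1&4? no. Sum: 0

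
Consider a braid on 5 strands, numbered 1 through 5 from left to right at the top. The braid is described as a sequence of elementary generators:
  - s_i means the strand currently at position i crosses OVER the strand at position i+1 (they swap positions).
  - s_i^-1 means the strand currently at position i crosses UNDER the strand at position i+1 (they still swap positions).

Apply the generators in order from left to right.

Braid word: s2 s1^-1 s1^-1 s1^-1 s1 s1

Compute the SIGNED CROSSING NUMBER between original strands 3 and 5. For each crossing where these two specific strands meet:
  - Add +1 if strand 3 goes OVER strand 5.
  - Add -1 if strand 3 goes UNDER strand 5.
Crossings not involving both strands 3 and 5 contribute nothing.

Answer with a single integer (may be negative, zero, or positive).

Gen 1: crossing 2x3. Both 3&5? no. Sum: 0
Gen 2: crossing 1x3. Both 3&5? no. Sum: 0
Gen 3: crossing 3x1. Both 3&5? no. Sum: 0
Gen 4: crossing 1x3. Both 3&5? no. Sum: 0
Gen 5: crossing 3x1. Both 3&5? no. Sum: 0
Gen 6: crossing 1x3. Both 3&5? no. Sum: 0

Answer: 0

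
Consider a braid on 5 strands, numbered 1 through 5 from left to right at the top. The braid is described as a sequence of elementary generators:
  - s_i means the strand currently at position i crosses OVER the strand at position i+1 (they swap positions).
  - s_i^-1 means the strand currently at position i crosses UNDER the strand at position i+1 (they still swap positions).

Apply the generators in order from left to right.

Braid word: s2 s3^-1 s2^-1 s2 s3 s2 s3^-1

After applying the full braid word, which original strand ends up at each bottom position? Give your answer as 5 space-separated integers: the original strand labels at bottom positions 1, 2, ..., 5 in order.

Gen 1 (s2): strand 2 crosses over strand 3. Perm now: [1 3 2 4 5]
Gen 2 (s3^-1): strand 2 crosses under strand 4. Perm now: [1 3 4 2 5]
Gen 3 (s2^-1): strand 3 crosses under strand 4. Perm now: [1 4 3 2 5]
Gen 4 (s2): strand 4 crosses over strand 3. Perm now: [1 3 4 2 5]
Gen 5 (s3): strand 4 crosses over strand 2. Perm now: [1 3 2 4 5]
Gen 6 (s2): strand 3 crosses over strand 2. Perm now: [1 2 3 4 5]
Gen 7 (s3^-1): strand 3 crosses under strand 4. Perm now: [1 2 4 3 5]

Answer: 1 2 4 3 5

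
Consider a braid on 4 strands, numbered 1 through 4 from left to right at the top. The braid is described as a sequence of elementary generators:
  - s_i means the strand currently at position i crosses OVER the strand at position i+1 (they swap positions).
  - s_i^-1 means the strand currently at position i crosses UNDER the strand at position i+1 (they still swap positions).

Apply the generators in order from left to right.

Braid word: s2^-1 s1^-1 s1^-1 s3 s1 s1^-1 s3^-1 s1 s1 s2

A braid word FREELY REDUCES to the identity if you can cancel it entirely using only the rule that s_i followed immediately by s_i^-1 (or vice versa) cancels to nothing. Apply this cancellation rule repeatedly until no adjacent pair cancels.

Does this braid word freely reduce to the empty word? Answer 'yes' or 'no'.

Answer: yes

Derivation:
Gen 1 (s2^-1): push. Stack: [s2^-1]
Gen 2 (s1^-1): push. Stack: [s2^-1 s1^-1]
Gen 3 (s1^-1): push. Stack: [s2^-1 s1^-1 s1^-1]
Gen 4 (s3): push. Stack: [s2^-1 s1^-1 s1^-1 s3]
Gen 5 (s1): push. Stack: [s2^-1 s1^-1 s1^-1 s3 s1]
Gen 6 (s1^-1): cancels prior s1. Stack: [s2^-1 s1^-1 s1^-1 s3]
Gen 7 (s3^-1): cancels prior s3. Stack: [s2^-1 s1^-1 s1^-1]
Gen 8 (s1): cancels prior s1^-1. Stack: [s2^-1 s1^-1]
Gen 9 (s1): cancels prior s1^-1. Stack: [s2^-1]
Gen 10 (s2): cancels prior s2^-1. Stack: []
Reduced word: (empty)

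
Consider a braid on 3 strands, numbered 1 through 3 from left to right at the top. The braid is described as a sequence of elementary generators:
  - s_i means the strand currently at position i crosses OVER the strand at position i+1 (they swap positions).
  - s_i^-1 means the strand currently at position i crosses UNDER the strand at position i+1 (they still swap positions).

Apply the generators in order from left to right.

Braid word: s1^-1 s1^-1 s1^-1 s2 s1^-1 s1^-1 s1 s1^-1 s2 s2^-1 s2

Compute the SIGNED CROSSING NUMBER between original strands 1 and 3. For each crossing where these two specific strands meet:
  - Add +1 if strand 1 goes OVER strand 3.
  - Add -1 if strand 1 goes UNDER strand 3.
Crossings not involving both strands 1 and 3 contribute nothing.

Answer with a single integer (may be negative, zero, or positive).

Gen 1: crossing 1x2. Both 1&3? no. Sum: 0
Gen 2: crossing 2x1. Both 1&3? no. Sum: 0
Gen 3: crossing 1x2. Both 1&3? no. Sum: 0
Gen 4: 1 over 3. Both 1&3? yes. Contrib: +1. Sum: 1
Gen 5: crossing 2x3. Both 1&3? no. Sum: 1
Gen 6: crossing 3x2. Both 1&3? no. Sum: 1
Gen 7: crossing 2x3. Both 1&3? no. Sum: 1
Gen 8: crossing 3x2. Both 1&3? no. Sum: 1
Gen 9: 3 over 1. Both 1&3? yes. Contrib: -1. Sum: 0
Gen 10: 1 under 3. Both 1&3? yes. Contrib: -1. Sum: -1
Gen 11: 3 over 1. Both 1&3? yes. Contrib: -1. Sum: -2

Answer: -2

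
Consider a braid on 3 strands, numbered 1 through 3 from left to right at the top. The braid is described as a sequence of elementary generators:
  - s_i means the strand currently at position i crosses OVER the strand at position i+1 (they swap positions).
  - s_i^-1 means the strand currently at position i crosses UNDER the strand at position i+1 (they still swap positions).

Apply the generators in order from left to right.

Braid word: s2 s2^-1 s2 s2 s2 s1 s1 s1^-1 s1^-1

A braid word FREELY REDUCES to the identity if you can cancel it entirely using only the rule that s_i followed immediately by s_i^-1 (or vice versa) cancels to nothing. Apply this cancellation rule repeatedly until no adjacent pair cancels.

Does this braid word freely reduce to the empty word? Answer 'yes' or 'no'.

Answer: no

Derivation:
Gen 1 (s2): push. Stack: [s2]
Gen 2 (s2^-1): cancels prior s2. Stack: []
Gen 3 (s2): push. Stack: [s2]
Gen 4 (s2): push. Stack: [s2 s2]
Gen 5 (s2): push. Stack: [s2 s2 s2]
Gen 6 (s1): push. Stack: [s2 s2 s2 s1]
Gen 7 (s1): push. Stack: [s2 s2 s2 s1 s1]
Gen 8 (s1^-1): cancels prior s1. Stack: [s2 s2 s2 s1]
Gen 9 (s1^-1): cancels prior s1. Stack: [s2 s2 s2]
Reduced word: s2 s2 s2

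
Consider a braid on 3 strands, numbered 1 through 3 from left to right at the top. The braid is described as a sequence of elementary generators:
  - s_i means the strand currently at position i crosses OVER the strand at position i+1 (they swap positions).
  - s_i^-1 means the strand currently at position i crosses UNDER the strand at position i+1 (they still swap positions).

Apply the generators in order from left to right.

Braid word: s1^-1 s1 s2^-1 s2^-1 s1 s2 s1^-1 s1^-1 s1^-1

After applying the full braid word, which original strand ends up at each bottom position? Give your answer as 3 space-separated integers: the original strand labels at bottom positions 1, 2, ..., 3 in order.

Answer: 3 2 1

Derivation:
Gen 1 (s1^-1): strand 1 crosses under strand 2. Perm now: [2 1 3]
Gen 2 (s1): strand 2 crosses over strand 1. Perm now: [1 2 3]
Gen 3 (s2^-1): strand 2 crosses under strand 3. Perm now: [1 3 2]
Gen 4 (s2^-1): strand 3 crosses under strand 2. Perm now: [1 2 3]
Gen 5 (s1): strand 1 crosses over strand 2. Perm now: [2 1 3]
Gen 6 (s2): strand 1 crosses over strand 3. Perm now: [2 3 1]
Gen 7 (s1^-1): strand 2 crosses under strand 3. Perm now: [3 2 1]
Gen 8 (s1^-1): strand 3 crosses under strand 2. Perm now: [2 3 1]
Gen 9 (s1^-1): strand 2 crosses under strand 3. Perm now: [3 2 1]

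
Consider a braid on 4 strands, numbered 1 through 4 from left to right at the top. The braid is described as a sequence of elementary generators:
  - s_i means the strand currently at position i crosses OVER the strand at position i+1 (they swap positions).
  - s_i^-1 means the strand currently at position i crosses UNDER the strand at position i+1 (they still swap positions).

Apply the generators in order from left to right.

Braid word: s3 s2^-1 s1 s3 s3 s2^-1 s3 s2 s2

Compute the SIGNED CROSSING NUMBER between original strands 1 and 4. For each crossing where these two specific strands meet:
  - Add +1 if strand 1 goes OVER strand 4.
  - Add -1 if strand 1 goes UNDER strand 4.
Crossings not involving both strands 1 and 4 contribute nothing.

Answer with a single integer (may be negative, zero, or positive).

Answer: 1

Derivation:
Gen 1: crossing 3x4. Both 1&4? no. Sum: 0
Gen 2: crossing 2x4. Both 1&4? no. Sum: 0
Gen 3: 1 over 4. Both 1&4? yes. Contrib: +1. Sum: 1
Gen 4: crossing 2x3. Both 1&4? no. Sum: 1
Gen 5: crossing 3x2. Both 1&4? no. Sum: 1
Gen 6: crossing 1x2. Both 1&4? no. Sum: 1
Gen 7: crossing 1x3. Both 1&4? no. Sum: 1
Gen 8: crossing 2x3. Both 1&4? no. Sum: 1
Gen 9: crossing 3x2. Both 1&4? no. Sum: 1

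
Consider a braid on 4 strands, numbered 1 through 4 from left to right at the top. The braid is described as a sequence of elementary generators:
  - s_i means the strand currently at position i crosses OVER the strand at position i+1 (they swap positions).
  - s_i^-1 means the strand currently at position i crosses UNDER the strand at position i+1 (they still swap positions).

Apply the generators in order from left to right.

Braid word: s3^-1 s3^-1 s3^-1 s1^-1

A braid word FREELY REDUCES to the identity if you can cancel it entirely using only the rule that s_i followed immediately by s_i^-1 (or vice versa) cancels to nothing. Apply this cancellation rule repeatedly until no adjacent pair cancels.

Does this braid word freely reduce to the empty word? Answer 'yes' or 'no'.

Gen 1 (s3^-1): push. Stack: [s3^-1]
Gen 2 (s3^-1): push. Stack: [s3^-1 s3^-1]
Gen 3 (s3^-1): push. Stack: [s3^-1 s3^-1 s3^-1]
Gen 4 (s1^-1): push. Stack: [s3^-1 s3^-1 s3^-1 s1^-1]
Reduced word: s3^-1 s3^-1 s3^-1 s1^-1

Answer: no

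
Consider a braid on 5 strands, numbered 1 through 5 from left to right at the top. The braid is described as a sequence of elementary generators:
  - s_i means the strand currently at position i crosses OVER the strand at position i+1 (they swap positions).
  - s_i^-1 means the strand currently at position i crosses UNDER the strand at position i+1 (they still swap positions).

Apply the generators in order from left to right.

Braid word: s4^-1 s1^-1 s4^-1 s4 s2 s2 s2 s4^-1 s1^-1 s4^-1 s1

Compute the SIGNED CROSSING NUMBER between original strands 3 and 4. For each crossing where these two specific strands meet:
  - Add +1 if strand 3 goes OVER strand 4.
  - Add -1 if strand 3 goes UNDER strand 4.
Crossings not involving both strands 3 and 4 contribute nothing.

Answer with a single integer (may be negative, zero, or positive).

Gen 1: crossing 4x5. Both 3&4? no. Sum: 0
Gen 2: crossing 1x2. Both 3&4? no. Sum: 0
Gen 3: crossing 5x4. Both 3&4? no. Sum: 0
Gen 4: crossing 4x5. Both 3&4? no. Sum: 0
Gen 5: crossing 1x3. Both 3&4? no. Sum: 0
Gen 6: crossing 3x1. Both 3&4? no. Sum: 0
Gen 7: crossing 1x3. Both 3&4? no. Sum: 0
Gen 8: crossing 5x4. Both 3&4? no. Sum: 0
Gen 9: crossing 2x3. Both 3&4? no. Sum: 0
Gen 10: crossing 4x5. Both 3&4? no. Sum: 0
Gen 11: crossing 3x2. Both 3&4? no. Sum: 0

Answer: 0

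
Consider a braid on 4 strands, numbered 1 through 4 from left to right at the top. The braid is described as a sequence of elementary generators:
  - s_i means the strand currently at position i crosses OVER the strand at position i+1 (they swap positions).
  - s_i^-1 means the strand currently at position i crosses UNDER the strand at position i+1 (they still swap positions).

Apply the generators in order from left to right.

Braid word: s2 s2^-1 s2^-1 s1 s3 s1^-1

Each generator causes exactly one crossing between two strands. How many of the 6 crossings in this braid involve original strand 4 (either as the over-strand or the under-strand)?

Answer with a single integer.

Answer: 1

Derivation:
Gen 1: crossing 2x3. Involves strand 4? no. Count so far: 0
Gen 2: crossing 3x2. Involves strand 4? no. Count so far: 0
Gen 3: crossing 2x3. Involves strand 4? no. Count so far: 0
Gen 4: crossing 1x3. Involves strand 4? no. Count so far: 0
Gen 5: crossing 2x4. Involves strand 4? yes. Count so far: 1
Gen 6: crossing 3x1. Involves strand 4? no. Count so far: 1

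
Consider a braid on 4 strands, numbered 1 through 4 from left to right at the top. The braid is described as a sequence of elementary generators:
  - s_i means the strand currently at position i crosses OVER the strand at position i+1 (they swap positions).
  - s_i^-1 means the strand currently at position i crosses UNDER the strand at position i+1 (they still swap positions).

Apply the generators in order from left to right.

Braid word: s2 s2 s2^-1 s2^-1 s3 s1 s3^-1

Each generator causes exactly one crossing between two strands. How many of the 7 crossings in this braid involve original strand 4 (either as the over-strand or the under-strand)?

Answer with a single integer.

Gen 1: crossing 2x3. Involves strand 4? no. Count so far: 0
Gen 2: crossing 3x2. Involves strand 4? no. Count so far: 0
Gen 3: crossing 2x3. Involves strand 4? no. Count so far: 0
Gen 4: crossing 3x2. Involves strand 4? no. Count so far: 0
Gen 5: crossing 3x4. Involves strand 4? yes. Count so far: 1
Gen 6: crossing 1x2. Involves strand 4? no. Count so far: 1
Gen 7: crossing 4x3. Involves strand 4? yes. Count so far: 2

Answer: 2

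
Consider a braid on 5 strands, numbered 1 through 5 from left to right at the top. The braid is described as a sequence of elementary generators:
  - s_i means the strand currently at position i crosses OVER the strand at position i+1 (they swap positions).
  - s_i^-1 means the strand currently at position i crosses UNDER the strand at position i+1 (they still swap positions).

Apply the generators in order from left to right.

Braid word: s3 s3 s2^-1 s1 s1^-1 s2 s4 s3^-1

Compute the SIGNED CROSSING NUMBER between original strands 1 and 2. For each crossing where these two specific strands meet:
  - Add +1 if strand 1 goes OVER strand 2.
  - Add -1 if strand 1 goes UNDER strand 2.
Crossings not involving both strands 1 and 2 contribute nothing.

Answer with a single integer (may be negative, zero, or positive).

Gen 1: crossing 3x4. Both 1&2? no. Sum: 0
Gen 2: crossing 4x3. Both 1&2? no. Sum: 0
Gen 3: crossing 2x3. Both 1&2? no. Sum: 0
Gen 4: crossing 1x3. Both 1&2? no. Sum: 0
Gen 5: crossing 3x1. Both 1&2? no. Sum: 0
Gen 6: crossing 3x2. Both 1&2? no. Sum: 0
Gen 7: crossing 4x5. Both 1&2? no. Sum: 0
Gen 8: crossing 3x5. Both 1&2? no. Sum: 0

Answer: 0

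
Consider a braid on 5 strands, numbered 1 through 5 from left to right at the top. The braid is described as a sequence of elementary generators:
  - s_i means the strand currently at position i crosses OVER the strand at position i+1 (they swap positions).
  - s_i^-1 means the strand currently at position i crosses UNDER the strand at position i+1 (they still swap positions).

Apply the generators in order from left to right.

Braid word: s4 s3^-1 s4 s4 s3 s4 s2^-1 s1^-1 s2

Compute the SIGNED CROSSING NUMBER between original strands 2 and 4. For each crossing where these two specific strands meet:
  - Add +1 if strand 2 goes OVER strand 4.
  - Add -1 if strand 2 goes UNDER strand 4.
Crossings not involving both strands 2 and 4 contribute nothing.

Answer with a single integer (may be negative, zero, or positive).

Gen 1: crossing 4x5. Both 2&4? no. Sum: 0
Gen 2: crossing 3x5. Both 2&4? no. Sum: 0
Gen 3: crossing 3x4. Both 2&4? no. Sum: 0
Gen 4: crossing 4x3. Both 2&4? no. Sum: 0
Gen 5: crossing 5x3. Both 2&4? no. Sum: 0
Gen 6: crossing 5x4. Both 2&4? no. Sum: 0
Gen 7: crossing 2x3. Both 2&4? no. Sum: 0
Gen 8: crossing 1x3. Both 2&4? no. Sum: 0
Gen 9: crossing 1x2. Both 2&4? no. Sum: 0

Answer: 0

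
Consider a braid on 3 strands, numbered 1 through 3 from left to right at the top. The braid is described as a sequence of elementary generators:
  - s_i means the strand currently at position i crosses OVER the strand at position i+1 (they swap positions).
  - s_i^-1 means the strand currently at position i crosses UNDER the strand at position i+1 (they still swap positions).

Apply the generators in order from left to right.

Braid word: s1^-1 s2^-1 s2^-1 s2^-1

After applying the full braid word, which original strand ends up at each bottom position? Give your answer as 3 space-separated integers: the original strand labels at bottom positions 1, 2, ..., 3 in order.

Gen 1 (s1^-1): strand 1 crosses under strand 2. Perm now: [2 1 3]
Gen 2 (s2^-1): strand 1 crosses under strand 3. Perm now: [2 3 1]
Gen 3 (s2^-1): strand 3 crosses under strand 1. Perm now: [2 1 3]
Gen 4 (s2^-1): strand 1 crosses under strand 3. Perm now: [2 3 1]

Answer: 2 3 1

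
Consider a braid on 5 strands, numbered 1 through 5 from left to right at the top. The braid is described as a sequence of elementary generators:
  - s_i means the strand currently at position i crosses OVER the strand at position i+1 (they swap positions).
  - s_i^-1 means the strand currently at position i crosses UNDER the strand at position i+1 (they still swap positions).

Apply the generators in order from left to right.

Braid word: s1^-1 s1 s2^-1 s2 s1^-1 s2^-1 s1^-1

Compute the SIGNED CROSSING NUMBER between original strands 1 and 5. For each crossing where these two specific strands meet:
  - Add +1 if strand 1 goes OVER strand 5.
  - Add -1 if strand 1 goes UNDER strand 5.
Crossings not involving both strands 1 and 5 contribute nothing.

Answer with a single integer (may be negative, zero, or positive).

Answer: 0

Derivation:
Gen 1: crossing 1x2. Both 1&5? no. Sum: 0
Gen 2: crossing 2x1. Both 1&5? no. Sum: 0
Gen 3: crossing 2x3. Both 1&5? no. Sum: 0
Gen 4: crossing 3x2. Both 1&5? no. Sum: 0
Gen 5: crossing 1x2. Both 1&5? no. Sum: 0
Gen 6: crossing 1x3. Both 1&5? no. Sum: 0
Gen 7: crossing 2x3. Both 1&5? no. Sum: 0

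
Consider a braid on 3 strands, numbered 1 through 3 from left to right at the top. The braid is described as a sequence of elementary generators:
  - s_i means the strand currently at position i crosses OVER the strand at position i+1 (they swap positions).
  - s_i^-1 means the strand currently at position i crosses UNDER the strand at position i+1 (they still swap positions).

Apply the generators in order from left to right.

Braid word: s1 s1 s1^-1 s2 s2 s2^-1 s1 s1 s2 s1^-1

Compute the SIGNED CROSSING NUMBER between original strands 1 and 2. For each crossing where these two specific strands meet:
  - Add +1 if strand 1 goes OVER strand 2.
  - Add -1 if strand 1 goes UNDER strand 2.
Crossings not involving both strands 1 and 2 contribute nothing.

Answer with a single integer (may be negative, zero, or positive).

Gen 1: 1 over 2. Both 1&2? yes. Contrib: +1. Sum: 1
Gen 2: 2 over 1. Both 1&2? yes. Contrib: -1. Sum: 0
Gen 3: 1 under 2. Both 1&2? yes. Contrib: -1. Sum: -1
Gen 4: crossing 1x3. Both 1&2? no. Sum: -1
Gen 5: crossing 3x1. Both 1&2? no. Sum: -1
Gen 6: crossing 1x3. Both 1&2? no. Sum: -1
Gen 7: crossing 2x3. Both 1&2? no. Sum: -1
Gen 8: crossing 3x2. Both 1&2? no. Sum: -1
Gen 9: crossing 3x1. Both 1&2? no. Sum: -1
Gen 10: 2 under 1. Both 1&2? yes. Contrib: +1. Sum: 0

Answer: 0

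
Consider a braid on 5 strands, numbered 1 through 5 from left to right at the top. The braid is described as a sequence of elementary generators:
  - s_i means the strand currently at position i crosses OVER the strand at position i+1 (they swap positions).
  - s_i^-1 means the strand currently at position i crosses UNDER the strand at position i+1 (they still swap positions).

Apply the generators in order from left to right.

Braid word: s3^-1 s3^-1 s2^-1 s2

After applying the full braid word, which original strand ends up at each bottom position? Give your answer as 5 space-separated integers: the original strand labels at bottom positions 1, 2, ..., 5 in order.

Gen 1 (s3^-1): strand 3 crosses under strand 4. Perm now: [1 2 4 3 5]
Gen 2 (s3^-1): strand 4 crosses under strand 3. Perm now: [1 2 3 4 5]
Gen 3 (s2^-1): strand 2 crosses under strand 3. Perm now: [1 3 2 4 5]
Gen 4 (s2): strand 3 crosses over strand 2. Perm now: [1 2 3 4 5]

Answer: 1 2 3 4 5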